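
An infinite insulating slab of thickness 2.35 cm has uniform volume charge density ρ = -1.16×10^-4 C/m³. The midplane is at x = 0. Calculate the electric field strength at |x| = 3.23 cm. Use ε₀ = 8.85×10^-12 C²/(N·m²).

The point |x| = 3.23 cm lies outside the slab (half-thickness 0.01175 m). A symmetric pillbox spanning the full slab encloses Q_enc = ρ·d·A.
Flux = 2EA ⇒ E = |ρ|d/(2ε₀), independent of distance outside.
E = (1.16×10^-4)(0.0235)/(2·8.85×10^-12) = 1.54e5 N/C.

E = 1.54e5 N/C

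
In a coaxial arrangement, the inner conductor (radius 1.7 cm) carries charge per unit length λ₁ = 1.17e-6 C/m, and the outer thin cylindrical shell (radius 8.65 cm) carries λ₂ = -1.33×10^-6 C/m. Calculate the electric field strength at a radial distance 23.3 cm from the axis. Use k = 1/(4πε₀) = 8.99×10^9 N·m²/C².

|E| ≈ 1.23×10^4 V/m

By cylindrical symmetry E is radial; use a coaxial Gaussian cylinder of radius 23.3 cm and length L (r > 8.65 cm, enclosing both).
λ_enc = λ₁ + λ₂ = (1.17×10^-6) + (-1.33×10^-6) = -1.60×10^-7 C/m.
Gauss's law: E·2πrL = λ_enc L/ε₀.
E = 2k|λ_enc|/r = 2(8.99×10^9)(1.60×10^-7)/(0.233) = 1.23e4 N/C.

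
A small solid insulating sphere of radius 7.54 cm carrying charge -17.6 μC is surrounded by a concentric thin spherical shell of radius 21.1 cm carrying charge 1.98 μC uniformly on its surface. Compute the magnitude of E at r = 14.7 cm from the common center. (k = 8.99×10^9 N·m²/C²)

Symmetry ⇒ E = E(r) r̂. Gaussian sphere of radius r = 14.7 cm (between the bodies, 7.54 cm < r < 21.1 cm).
Only the inner charge is enclosed; the outer shell contributes nothing inside itself. Q_enc = -17.6 μC = -1.76e-5 C.
Gauss's law: E·4πr² = Q_enc/ε₀.
E = k|Q_enc|/r² = (8.99×10^9)(1.76×10^-5)/(0.147)² = 7.32×10^6 N/C.

|E| ≈ 7.32e6 V/m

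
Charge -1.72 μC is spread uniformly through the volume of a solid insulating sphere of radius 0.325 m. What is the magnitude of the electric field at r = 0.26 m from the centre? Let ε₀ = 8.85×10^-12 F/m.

|E| ≈ 1.17e5 V/m

Symmetry ⇒ E = E(r) r̂. Gaussian sphere of radius r = 0.26 m (r < R).
For a uniform sphere the enclosed fraction is (r/R)³, so Q_enc = (-1.72 μC)(0.26/0.325)³ = -8.806e-7 C.
Since E is radial and uniform over the Gaussian sphere, Φ = E·4πr² = Q_enc/ε₀.
E = |Q_enc|/(4πε₀r²) = (8.806e-7)/(4π·8.85×10^-12·(0.26)²) = 1.17×10^5 N/C.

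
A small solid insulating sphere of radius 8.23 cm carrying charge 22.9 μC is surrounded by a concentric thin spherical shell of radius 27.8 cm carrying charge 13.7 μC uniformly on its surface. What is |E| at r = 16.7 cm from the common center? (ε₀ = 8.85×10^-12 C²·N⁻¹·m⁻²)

|E| ≈ 7.38×10^6 N/C

Symmetry ⇒ E = E(r) r̂. Gaussian sphere of radius r = 16.7 cm (between the bodies, 8.23 cm < r < 27.8 cm).
Only the inner charge is enclosed; the outer shell contributes nothing inside itself. Q_enc = 22.9 μC = 2.29×10^-5 C.
Applying ∮E·dA = Q_enc/ε₀ with Φ = E(4πr²):
E = |Q_enc|/(4πε₀r²) = (2.29×10^-5)/(4π·8.85×10^-12·(0.167)²) = 7.38e6 N/C.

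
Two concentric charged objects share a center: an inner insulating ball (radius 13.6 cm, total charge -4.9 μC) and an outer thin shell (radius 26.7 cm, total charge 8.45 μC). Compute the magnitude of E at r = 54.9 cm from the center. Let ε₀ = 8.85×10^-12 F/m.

1.06×10^5 N/C

Take a concentric spherical Gaussian surface of radius r = 54.9 cm (r > 26.7 cm, enclosing both).
Q_enc = (-4.9 μC) + (8.45 μC) = 3.55×10^-6 C.
Applying ∮E·dA = Q_enc/ε₀ with Φ = E(4πr²):
E = |Q_enc|/(4πε₀r²) = (3.55e-6)/(4π·8.85×10^-12·(0.549)²) = 1.06×10^5 N/C.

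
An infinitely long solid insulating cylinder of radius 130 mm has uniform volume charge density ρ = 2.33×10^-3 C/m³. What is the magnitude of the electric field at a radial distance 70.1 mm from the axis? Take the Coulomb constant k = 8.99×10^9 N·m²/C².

By cylindrical symmetry E is radial; use a coaxial Gaussian cylinder of radius 70.1 mm and length L (r < R).
Charge inside radius r per length L is ρ·πr²·L, so λ_enc = ρπr² = 3.597×10^-5 C/m.
Gauss's law: E·2πrL = λ_enc L/ε₀.
E = 2k|λ_enc|/r = 2(8.99×10^9)(3.597×10^-5)/(0.0701) = 9.23e6 N/C.

|E| ≈ 9.23e6 N/C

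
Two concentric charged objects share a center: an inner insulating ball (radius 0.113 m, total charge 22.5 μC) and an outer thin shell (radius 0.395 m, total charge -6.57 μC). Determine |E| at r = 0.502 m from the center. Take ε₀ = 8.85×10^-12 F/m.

Take a concentric spherical Gaussian surface of radius r = 0.502 m (r > 0.395 m, enclosing both).
Q_enc = (22.5 μC) + (-6.57 μC) = 1.593e-5 C.
Applying ∮E·dA = Q_enc/ε₀ with Φ = E(4πr²):
E = |Q_enc|/(4πε₀r²) = (1.593×10^-5)/(4π·8.85×10^-12·(0.502)²) = 5.68×10^5 N/C.

5.68×10^5 N/C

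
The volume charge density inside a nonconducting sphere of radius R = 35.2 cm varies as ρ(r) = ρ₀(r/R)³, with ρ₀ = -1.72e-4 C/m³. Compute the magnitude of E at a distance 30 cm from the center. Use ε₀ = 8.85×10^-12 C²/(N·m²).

|E| ≈ 6.02×10^5 N/C

Symmetry ⇒ E = E(r) r̂. Gaussian sphere of radius r = 30 cm (r < R).
Q_enc = ∫₀^r ρ(r')·4πr'² dr' = (4πρ₀/R³) ∫₀^r r'^5 dr' = 4πρ₀ r^6/(6·R³) = -6.021×10^-6 C.
Gauss's law: E·4πr² = Q_enc/ε₀.
E = |Q_enc|/(4πε₀r²) = (6.021×10^-6)/(4π·8.85×10^-12·(0.3)²) = 6.02×10^5 N/C.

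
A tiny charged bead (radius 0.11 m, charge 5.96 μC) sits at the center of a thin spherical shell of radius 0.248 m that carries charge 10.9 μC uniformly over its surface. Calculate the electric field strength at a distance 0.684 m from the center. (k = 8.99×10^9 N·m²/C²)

Take a concentric spherical Gaussian surface of radius r = 0.684 m (r > 0.248 m, enclosing both).
Q_enc = (5.96 μC) + (10.9 μC) = 1.686×10^-5 C.
Since E is radial and uniform over the Gaussian sphere, Φ = E·4πr² = Q_enc/ε₀.
E = k|Q_enc|/r² = (8.99×10^9)(1.686×10^-5)/(0.684)² = 3.24×10^5 N/C.

3.24e5 N/C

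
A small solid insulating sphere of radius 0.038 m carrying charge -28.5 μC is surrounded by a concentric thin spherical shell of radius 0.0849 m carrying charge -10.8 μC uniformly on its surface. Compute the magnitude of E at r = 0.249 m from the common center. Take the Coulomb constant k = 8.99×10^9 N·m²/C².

|E| = 5.70×10^6 V/m

Take a concentric spherical Gaussian surface of radius r = 0.249 m (r > 0.0849 m, enclosing both).
Q_enc = (-28.5 μC) + (-10.8 μC) = -3.93×10^-5 C.
Applying ∮E·dA = Q_enc/ε₀ with Φ = E(4πr²):
E = k|Q_enc|/r² = (8.99×10^9)(3.93×10^-5)/(0.249)² = 5.70×10^6 N/C.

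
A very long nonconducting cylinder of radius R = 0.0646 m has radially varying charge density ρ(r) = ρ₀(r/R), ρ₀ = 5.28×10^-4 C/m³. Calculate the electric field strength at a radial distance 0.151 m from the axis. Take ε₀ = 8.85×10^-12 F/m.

5.50×10^5 V/m

Coaxial Gaussian cylinder, radius r = 0.151 m, length L (r > R, full charge per length enclosed).
λ_enc = 2π ∫₀^R ρ₀(r'/R)^1 r' dr' = 2πρ₀R²/3 = 4.615×10^-6 C/m.
By Gauss's law (flux through the curved wall only), E·2πrL = λ_enc L/ε₀.
E = |λ_enc|/(2πε₀r) = (4.615×10^-6)/(2π·8.85×10^-12·0.151) = 5.50×10^5 N/C.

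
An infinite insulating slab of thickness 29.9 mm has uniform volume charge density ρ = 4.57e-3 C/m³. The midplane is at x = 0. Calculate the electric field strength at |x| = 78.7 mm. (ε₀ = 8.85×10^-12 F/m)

The point |x| = 78.7 mm lies outside the slab (half-thickness 0.01495 m). A symmetric pillbox spanning the full slab encloses Q_enc = ρ·d·A.
Flux = 2EA ⇒ E = |ρ|d/(2ε₀), independent of distance outside.
E = (4.57e-3)(0.0299)/(2·8.85×10^-12) = 7.72×10^6 N/C.

|E| = 7.72×10^6 V/m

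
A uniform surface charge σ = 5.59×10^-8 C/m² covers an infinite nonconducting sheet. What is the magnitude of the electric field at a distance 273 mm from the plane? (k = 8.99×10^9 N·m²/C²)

3.16×10^3 V/m

Choose a cylindrical pillbox piercing the sheet, end faces (area A) parallel to it.
Only the two end caps contribute flux: Φ = 2EA. With Q_enc = σA, Gauss's law gives E = |σ|/(2ε₀).
E = 2πk|σ| = 2π(8.99×10^9)(5.59×10^-8) = 3.16×10^3 N/C.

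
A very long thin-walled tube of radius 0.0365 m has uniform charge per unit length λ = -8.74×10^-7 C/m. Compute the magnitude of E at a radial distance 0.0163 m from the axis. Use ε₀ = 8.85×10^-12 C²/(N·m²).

Coaxial Gaussian cylinder, radius r = 0.0163 m, length L (r < 0.0365 m, inside the shell).
All the surface charge lies outside this cylinder: Q_enc = 0, hence E = 0.

E = 0 (no enclosed charge)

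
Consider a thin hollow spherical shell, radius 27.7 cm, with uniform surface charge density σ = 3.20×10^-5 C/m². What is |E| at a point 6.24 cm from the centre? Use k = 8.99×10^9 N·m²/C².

Take a concentric spherical Gaussian surface of radius r = 6.24 cm (inside the shell, r < 27.7 cm).
All the charge is outside the Gaussian surface: Q_enc = 0, hence E = 0 everywhere inside the shell.

E = 0 (no enclosed charge)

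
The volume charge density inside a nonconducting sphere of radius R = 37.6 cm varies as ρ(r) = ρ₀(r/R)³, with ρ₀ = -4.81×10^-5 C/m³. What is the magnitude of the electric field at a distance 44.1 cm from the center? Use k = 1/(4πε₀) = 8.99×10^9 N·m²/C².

By spherical symmetry E is radial; choose a Gaussian sphere of radius r = 44.1 cm (r > R, all charge enclosed).
Q_enc = 4π ∫₀^R ρ₀(r'/R)^3 r'² dr' = 4πρ₀R³/6 = -5.355×10^-6 C.
By Gauss's law, ∮E·dA = E·4πr² = Q_enc/ε₀.
E = k|Q_enc|/r² = (8.99×10^9)(5.355×10^-6)/(0.441)² = 2.48e5 N/C.

|E| = 2.48×10^5 N/C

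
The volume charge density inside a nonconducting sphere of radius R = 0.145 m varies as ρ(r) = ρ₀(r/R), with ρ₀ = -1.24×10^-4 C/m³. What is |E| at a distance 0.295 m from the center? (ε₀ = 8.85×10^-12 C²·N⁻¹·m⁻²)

E = 1.23×10^5 N/C

Take a concentric spherical Gaussian surface of radius r = 0.295 m (r > R, all charge enclosed).
Q_enc = 4π ∫₀^R ρ₀(r'/R)^1 r'² dr' = 4πρ₀R³/4 = -1.188×10^-6 C.
Gauss's law: E·4πr² = Q_enc/ε₀.
E = |Q_enc|/(4πε₀r²) = (1.188×10^-6)/(4π·8.85×10^-12·(0.295)²) = 1.23e5 N/C.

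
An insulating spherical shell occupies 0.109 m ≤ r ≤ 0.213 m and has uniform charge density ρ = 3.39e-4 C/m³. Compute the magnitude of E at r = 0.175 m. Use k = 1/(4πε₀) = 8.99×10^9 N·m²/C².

Use a concentric Gaussian sphere at r = 0.175 m (within the shell material, 0.109 m < r < 0.213 m).
Enclosed charge is the volume from a to r: Q_enc = (4π/3)ρ(r³ − a³) = 5.771×10^-6 C.
By Gauss's law, ∮E·dA = E·4πr² = Q_enc/ε₀.
E = k|Q_enc|/r² = (8.99×10^9)(5.771×10^-6)/(0.175)² = 1.69e6 N/C.

E = 1.69×10^6 N/C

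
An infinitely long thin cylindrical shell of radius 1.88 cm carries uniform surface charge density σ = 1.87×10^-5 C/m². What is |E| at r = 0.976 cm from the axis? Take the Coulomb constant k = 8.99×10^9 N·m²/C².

Choose a coaxial cylinder of radius r = 0.976 cm (arbitrary length L) as the Gaussian surface (r < 1.88 cm, inside the shell).
All the surface charge lies outside this cylinder: Q_enc = 0, hence E = 0.

|E| = 0 V/m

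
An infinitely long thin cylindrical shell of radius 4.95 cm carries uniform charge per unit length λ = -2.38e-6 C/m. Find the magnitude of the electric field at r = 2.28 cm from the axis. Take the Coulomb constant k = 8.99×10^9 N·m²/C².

|E| = 0 V/m

Take a coaxial cylindrical Gaussian surface of radius r = 2.28 cm and length L (r < 4.95 cm, inside the shell).
All the surface charge lies outside this cylinder: Q_enc = 0, hence E = 0.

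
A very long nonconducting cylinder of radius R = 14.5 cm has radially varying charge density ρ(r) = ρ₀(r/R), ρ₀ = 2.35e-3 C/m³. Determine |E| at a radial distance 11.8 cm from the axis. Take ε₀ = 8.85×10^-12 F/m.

By cylindrical symmetry E is radial; use a coaxial Gaussian cylinder of radius 11.8 cm and length L (r < R).
Integrating ρ over the cross-section to radius r: λ_enc = (2πρ₀/R) ∫₀^r r'^2 dr' = 2πρ₀ r^3/(3·R) = 5.577×10^-5 C/m.
Applying ∮E·dA = Q_enc/ε₀ with the end caps contributing no flux:
E = |λ_enc|/(2πε₀r) = (5.577e-5)/(2π·8.85×10^-12·0.118) = 8.50e6 N/C.

|E| = 8.50e6 V/m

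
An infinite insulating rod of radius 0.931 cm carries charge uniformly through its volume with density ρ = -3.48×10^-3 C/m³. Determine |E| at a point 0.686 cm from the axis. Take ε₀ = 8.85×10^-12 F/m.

Take a coaxial cylindrical Gaussian surface of radius r = 0.686 cm and length L (r < R).
Enclosed charge per unit length: λ_enc = ρ·πr² = (-3.48×10^-3)π(0.00686)² = -5.145e-7 C/m.
Gauss's law: E·2πrL = λ_enc L/ε₀.
E = |λ_enc|/(2πε₀r) = (5.145×10^-7)/(2π·8.85×10^-12·0.00686) = 1.35e6 N/C.

E = 1.35×10^6 N/C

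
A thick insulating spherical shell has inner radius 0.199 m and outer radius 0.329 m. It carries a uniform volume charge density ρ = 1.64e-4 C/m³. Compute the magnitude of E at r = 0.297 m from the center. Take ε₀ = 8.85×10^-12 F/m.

|E| = 1.28×10^6 N/C

Use a concentric Gaussian sphere at r = 0.297 m (within the shell material, 0.199 m < r < 0.329 m).
Enclosed charge is the volume from a to r: Q_enc = (4π/3)ρ(r³ − a³) = 1.258e-5 C.
Since E is radial and uniform over the Gaussian sphere, Φ = E·4πr² = Q_enc/ε₀.
E = |Q_enc|/(4πε₀r²) = (1.258×10^-5)/(4π·8.85×10^-12·(0.297)²) = 1.28e6 N/C.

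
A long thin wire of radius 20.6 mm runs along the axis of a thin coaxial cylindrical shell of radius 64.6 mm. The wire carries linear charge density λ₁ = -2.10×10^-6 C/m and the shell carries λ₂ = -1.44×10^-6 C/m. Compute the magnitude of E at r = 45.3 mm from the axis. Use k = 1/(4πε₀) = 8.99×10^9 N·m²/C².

|E| = 8.34×10^5 N/C

Take a coaxial cylindrical Gaussian surface of radius r = 45.3 mm and length L (between the conductors, 20.6 mm < r < 64.6 mm).
The shell at 64.6 mm lies outside the Gaussian surface, so λ_enc = λ₁ = -2.10×10^-6 C/m.
By Gauss's law (flux through the curved wall only), E·2πrL = λ_enc L/ε₀.
E = 2k|λ_enc|/r = 2(8.99×10^9)(2.10×10^-6)/(0.0453) = 8.34e5 N/C.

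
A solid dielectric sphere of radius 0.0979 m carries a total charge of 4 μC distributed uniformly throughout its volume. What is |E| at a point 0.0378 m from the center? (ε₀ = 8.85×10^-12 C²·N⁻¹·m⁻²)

Take a concentric spherical Gaussian surface of radius r = 0.0378 m (r < R).
For a uniform sphere the enclosed fraction is (r/R)³, so Q_enc = (4 μC)(0.0378/0.0979)³ = 2.302×10^-7 C.
Since E is radial and uniform over the Gaussian sphere, Φ = E·4πr² = Q_enc/ε₀.
E = |Q_enc|/(4πε₀r²) = (2.302e-7)/(4π·8.85×10^-12·(0.0378)²) = 1.45×10^6 N/C.

1.45e6 N/C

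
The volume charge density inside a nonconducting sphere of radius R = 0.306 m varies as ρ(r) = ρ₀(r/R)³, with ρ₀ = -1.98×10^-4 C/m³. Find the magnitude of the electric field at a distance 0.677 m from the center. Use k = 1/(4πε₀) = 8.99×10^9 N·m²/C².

|E| ≈ 2.33×10^5 N/C

Take a concentric spherical Gaussian surface of radius r = 0.677 m (r > R, all charge enclosed).
Q_enc = 4π ∫₀^R ρ₀(r'/R)^3 r'² dr' = 4πρ₀R³/6 = -1.188×10^-5 C.
Applying ∮E·dA = Q_enc/ε₀ with Φ = E(4πr²):
E = k|Q_enc|/r² = (8.99×10^9)(1.188×10^-5)/(0.677)² = 2.33e5 N/C.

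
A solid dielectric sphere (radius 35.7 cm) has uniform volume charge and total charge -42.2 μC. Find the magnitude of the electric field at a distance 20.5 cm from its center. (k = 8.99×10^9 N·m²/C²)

Use a concentric Gaussian sphere at r = 20.5 cm (r < R).
Only the charge within r is enclosed: Q_enc = Q·(r/R)³ = (-42.2 μC)·(20.5 cm/35.7 cm)³ = -7.99e-6 C.
By Gauss's law, ∮E·dA = E·4πr² = Q_enc/ε₀.
E = k|Q_enc|/r² = (8.99×10^9)(7.99e-6)/(0.205)² = 1.71×10^6 N/C.

1.71×10^6 N/C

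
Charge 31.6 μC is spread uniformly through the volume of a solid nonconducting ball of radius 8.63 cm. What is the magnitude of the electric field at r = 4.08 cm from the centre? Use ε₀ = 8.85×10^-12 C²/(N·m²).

Symmetry ⇒ E = E(r) r̂. Gaussian sphere of radius r = 4.08 cm (r < R).
For a uniform sphere the enclosed fraction is (r/R)³, so Q_enc = (31.6 μC)(0.0408/0.0863)³ = 3.339e-6 C.
Gauss's law: E·4πr² = Q_enc/ε₀.
E = |Q_enc|/(4πε₀r²) = (3.339×10^-6)/(4π·8.85×10^-12·(0.0408)²) = 1.80×10^7 N/C.

1.80×10^7 N/C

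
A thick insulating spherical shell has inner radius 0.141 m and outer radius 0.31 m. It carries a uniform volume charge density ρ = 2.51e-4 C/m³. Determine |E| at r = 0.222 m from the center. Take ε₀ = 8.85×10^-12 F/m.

1.56×10^6 N/C

Use a concentric Gaussian sphere at r = 0.222 m (within the shell material, 0.141 m < r < 0.31 m).
Only the shell between 0.141 m and r is enclosed: Q_enc = ρ·(4π/3)(r³ − a³) = (2.51×10^-4)·(4π/3)·((0.222)³ − (0.141)³) = 8.556×10^-6 C.
Gauss's law: E·4πr² = Q_enc/ε₀.
E = |Q_enc|/(4πε₀r²) = (8.556e-6)/(4π·8.85×10^-12·(0.222)²) = 1.56×10^6 N/C.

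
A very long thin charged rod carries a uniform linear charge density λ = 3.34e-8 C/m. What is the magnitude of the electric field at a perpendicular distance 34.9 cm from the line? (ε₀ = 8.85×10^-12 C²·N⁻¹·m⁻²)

|E| ≈ 1.72×10^3 N/C

Choose a coaxial cylinder of radius r = 34.9 cm (arbitrary length L) as the Gaussian surface.
Q_enc = λL, so λ_enc = 3.34×10^-8 C/m.
Applying ∮E·dA = Q_enc/ε₀ with the end caps contributing no flux:
E = |λ_enc|/(2πε₀r) = (3.34e-8)/(2π·8.85×10^-12·0.349) = 1.72×10^3 N/C.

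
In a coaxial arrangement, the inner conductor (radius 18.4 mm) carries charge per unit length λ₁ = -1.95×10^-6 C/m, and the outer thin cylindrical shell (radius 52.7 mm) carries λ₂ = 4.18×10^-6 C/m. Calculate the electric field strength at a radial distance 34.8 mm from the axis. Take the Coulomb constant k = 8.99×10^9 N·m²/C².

E = 1.01×10^6 N/C

By cylindrical symmetry E is radial; use a coaxial Gaussian cylinder of radius 34.8 mm and length L (between the conductors, 18.4 mm < r < 52.7 mm).
Only the inner wire is enclosed; the outer shell contributes nothing inside itself. λ_enc = λ₁ = -1.95e-6 C/m.
Applying ∮E·dA = Q_enc/ε₀ with the end caps contributing no flux:
E = 2k|λ_enc|/r = 2(8.99×10^9)(1.95e-6)/(0.0348) = 1.01×10^6 N/C.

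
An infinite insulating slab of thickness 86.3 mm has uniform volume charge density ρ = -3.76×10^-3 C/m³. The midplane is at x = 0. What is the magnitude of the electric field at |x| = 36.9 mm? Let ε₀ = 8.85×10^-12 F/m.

By symmetry E is perpendicular to the slab. A Gaussian pillbox from −36.9 mm to +36.9 mm (face area A) lies entirely within the slab.
Q_enc = ρ·(2x)·A and flux = 2EA, so 2EA = 2ρxA/ε₀ ⇒ E = |ρ|x/ε₀.
E = (3.76×10^-3)(0.0369)/(8.85×10^-12) = 1.57e7 N/C.

|E| ≈ 1.57×10^7 N/C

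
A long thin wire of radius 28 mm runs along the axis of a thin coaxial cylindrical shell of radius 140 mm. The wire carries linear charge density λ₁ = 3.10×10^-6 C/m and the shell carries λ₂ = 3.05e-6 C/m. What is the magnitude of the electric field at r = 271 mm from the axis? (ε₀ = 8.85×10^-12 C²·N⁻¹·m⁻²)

|E| = 4.08e5 N/C

Choose a coaxial cylinder of radius r = 271 mm (arbitrary length L) as the Gaussian surface (r > 140 mm, enclosing both).
λ_enc = λ₁ + λ₂ = (3.10×10^-6) + (3.05e-6) = 6.15×10^-6 C/m.
Since E is radial and uniform over the curved surface, Φ = E·2πrL = Q_enc/ε₀ = λ_enc L/ε₀.
E = |λ_enc|/(2πε₀r) = (6.15×10^-6)/(2π·8.85×10^-12·0.271) = 4.08×10^5 N/C.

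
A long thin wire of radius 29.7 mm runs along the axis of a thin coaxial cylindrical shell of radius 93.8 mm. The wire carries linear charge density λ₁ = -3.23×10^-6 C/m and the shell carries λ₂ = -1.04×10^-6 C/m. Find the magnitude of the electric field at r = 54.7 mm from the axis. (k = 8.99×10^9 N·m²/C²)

By cylindrical symmetry E is radial; use a coaxial Gaussian cylinder of radius 54.7 mm and length L (between the conductors, 29.7 mm < r < 93.8 mm).
The shell at 93.8 mm lies outside the Gaussian surface, so λ_enc = λ₁ = -3.23×10^-6 C/m.
Since E is radial and uniform over the curved surface, Φ = E·2πrL = Q_enc/ε₀ = λ_enc L/ε₀.
E = 2k|λ_enc|/r = 2(8.99×10^9)(3.23e-6)/(0.0547) = 1.06e6 N/C.

E = 1.06×10^6 N/C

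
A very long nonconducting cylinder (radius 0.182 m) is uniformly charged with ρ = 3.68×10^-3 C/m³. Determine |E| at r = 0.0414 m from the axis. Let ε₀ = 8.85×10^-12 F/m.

|E| = 8.61×10^6 V/m

Choose a coaxial cylinder of radius r = 0.0414 m (arbitrary length L) as the Gaussian surface (r < R).
Enclosed charge per unit length: λ_enc = ρ·πr² = (3.68×10^-3)π(0.0414)² = 1.982×10^-5 C/m.
By Gauss's law (flux through the curved wall only), E·2πrL = λ_enc L/ε₀.
E = |λ_enc|/(2πε₀r) = (1.982×10^-5)/(2π·8.85×10^-12·0.0414) = 8.61e6 N/C.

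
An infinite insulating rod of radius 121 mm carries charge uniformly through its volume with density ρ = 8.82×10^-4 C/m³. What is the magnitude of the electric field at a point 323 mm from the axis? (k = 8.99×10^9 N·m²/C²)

By cylindrical symmetry E is radial; use a coaxial Gaussian cylinder of radius 323 mm and length L (r > 121 mm, full cross-section enclosed).
λ_enc = ρ·πR² = (8.82×10^-4)π(0.121)² = 4.057×10^-5 C/m.
By Gauss's law (flux through the curved wall only), E·2πrL = λ_enc L/ε₀.
E = 2k|λ_enc|/r = 2(8.99×10^9)(4.057×10^-5)/(0.323) = 2.26e6 N/C.

E = 2.26e6 N/C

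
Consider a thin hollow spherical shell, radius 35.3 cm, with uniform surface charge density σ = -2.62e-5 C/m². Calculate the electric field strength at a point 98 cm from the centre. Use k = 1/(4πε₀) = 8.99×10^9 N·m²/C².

|E| = 3.84×10^5 N/C

Symmetry ⇒ E = E(r) r̂. Gaussian sphere of radius r = 98 cm (r > 35.3 cm).
The entire shell is enclosed: Q_enc = σ·4πR² = (-2.62×10^-5)·4π·(0.353)² = -4.103e-5 C.
Since E is radial and uniform over the Gaussian sphere, Φ = E·4πr² = Q_enc/ε₀.
E = k|Q_enc|/r² = (8.99×10^9)(4.103×10^-5)/(0.98)² = 3.84e5 N/C.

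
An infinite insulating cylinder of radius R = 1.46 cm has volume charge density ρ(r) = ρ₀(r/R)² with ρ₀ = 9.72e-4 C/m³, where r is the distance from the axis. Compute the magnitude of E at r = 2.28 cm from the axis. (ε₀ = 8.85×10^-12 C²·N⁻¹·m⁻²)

|E| ≈ 2.57×10^5 N/C

By cylindrical symmetry E is radial; use a coaxial Gaussian cylinder of radius 2.28 cm and length L (r > R, full charge per length enclosed).
λ_enc = 2π ∫₀^R ρ₀(r'/R)^2 r' dr' = 2πρ₀R²/4 = 3.255×10^-7 C/m.
Gauss's law: E·2πrL = λ_enc L/ε₀.
E = |λ_enc|/(2πε₀r) = (3.255e-7)/(2π·8.85×10^-12·0.0228) = 2.57×10^5 N/C.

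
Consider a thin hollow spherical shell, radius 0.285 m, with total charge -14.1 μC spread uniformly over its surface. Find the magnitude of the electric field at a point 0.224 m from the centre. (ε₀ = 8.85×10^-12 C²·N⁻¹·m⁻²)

E = 0 (no enclosed charge)

Symmetry ⇒ E = E(r) r̂. Gaussian sphere of radius r = 0.224 m (inside the shell, r < 0.285 m).
No charge lies within this surface, so Q_enc = 0 and Gauss's law gives E·4πr² = 0 ⇒ E = 0.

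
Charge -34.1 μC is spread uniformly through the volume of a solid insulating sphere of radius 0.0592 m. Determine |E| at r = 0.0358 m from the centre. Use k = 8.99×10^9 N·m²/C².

E ≈ 5.29×10^7 N/C

Symmetry ⇒ E = E(r) r̂. Gaussian sphere of radius r = 0.0358 m (r < R).
Only the charge within r is enclosed: Q_enc = Q·(r/R)³ = (-34.1 μC)·(0.0358 m/0.0592 m)³ = -7.541e-6 C.
Applying ∮E·dA = Q_enc/ε₀ with Φ = E(4πr²):
E = k|Q_enc|/r² = (8.99×10^9)(7.541×10^-6)/(0.0358)² = 5.29×10^7 N/C.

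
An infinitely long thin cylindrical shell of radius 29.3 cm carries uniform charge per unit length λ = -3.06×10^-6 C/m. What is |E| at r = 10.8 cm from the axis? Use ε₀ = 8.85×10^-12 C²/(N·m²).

|E| = 0 V/m

Choose a coaxial cylinder of radius r = 10.8 cm (arbitrary length L) as the Gaussian surface (r < 29.3 cm, inside the shell).
All the surface charge lies outside this cylinder: Q_enc = 0, hence E = 0.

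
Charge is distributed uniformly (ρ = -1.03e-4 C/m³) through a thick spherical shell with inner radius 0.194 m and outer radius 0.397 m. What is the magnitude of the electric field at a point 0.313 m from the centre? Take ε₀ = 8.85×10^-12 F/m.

By spherical symmetry E is radial; choose a Gaussian sphere of radius r = 0.313 m (within the shell material, 0.194 m < r < 0.397 m).
Enclosed charge is the volume from a to r: Q_enc = (4π/3)ρ(r³ − a³) = -1.008e-5 C.
By Gauss's law, ∮E·dA = E·4πr² = Q_enc/ε₀.
E = |Q_enc|/(4πε₀r²) = (1.008×10^-5)/(4π·8.85×10^-12·(0.313)²) = 9.25×10^5 N/C.

E = 9.25×10^5 V/m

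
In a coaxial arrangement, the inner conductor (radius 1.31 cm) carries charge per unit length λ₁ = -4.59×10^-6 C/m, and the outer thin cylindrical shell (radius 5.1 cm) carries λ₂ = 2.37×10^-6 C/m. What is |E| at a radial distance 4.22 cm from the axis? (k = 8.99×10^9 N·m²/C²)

Coaxial Gaussian cylinder, radius r = 4.22 cm, length L (between the conductors, 1.31 cm < r < 5.1 cm).
Only the inner wire is enclosed; the outer shell contributes nothing inside itself. λ_enc = λ₁ = -4.59e-6 C/m.
Applying ∮E·dA = Q_enc/ε₀ with the end caps contributing no flux:
E = 2k|λ_enc|/r = 2(8.99×10^9)(4.59e-6)/(0.0422) = 1.96e6 N/C.

1.96e6 V/m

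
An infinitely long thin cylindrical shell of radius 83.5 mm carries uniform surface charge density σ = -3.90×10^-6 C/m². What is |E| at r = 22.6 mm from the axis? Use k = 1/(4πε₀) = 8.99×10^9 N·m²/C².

|E| = 0 N/C

By cylindrical symmetry E is radial; use a coaxial Gaussian cylinder of radius 22.6 mm and length L (r < 83.5 mm, inside the shell).
No charge is enclosed, so Gauss's law gives E·2πrL = 0 ⇒ E = 0.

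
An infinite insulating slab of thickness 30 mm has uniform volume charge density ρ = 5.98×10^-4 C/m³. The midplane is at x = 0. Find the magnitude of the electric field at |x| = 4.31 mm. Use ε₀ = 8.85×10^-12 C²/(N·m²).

By symmetry E is perpendicular to the slab. A Gaussian pillbox from −4.31 mm to +4.31 mm (face area A) lies entirely within the slab.
Q_enc = ρ·(2x)·A and flux = 2EA, so 2EA = 2ρxA/ε₀ ⇒ E = |ρ|x/ε₀.
E = (5.98×10^-4)(0.00431)/(8.85×10^-12) = 2.91×10^5 N/C.

E = 2.91×10^5 N/C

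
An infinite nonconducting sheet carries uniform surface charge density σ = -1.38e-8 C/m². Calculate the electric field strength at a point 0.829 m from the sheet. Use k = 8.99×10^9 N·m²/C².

The symmetry is planar: E is normal to the sheet and the same magnitude on both sides. Take a pillbox straddling the sheet with end-cap area A.
Only the two end caps contribute flux: Φ = 2EA. With Q_enc = σA, Gauss's law gives E = |σ|/(2ε₀).
E = 2πk|σ| = 2π(8.99×10^9)(1.38×10^-8) = 780 N/C.

|E| = 780 N/C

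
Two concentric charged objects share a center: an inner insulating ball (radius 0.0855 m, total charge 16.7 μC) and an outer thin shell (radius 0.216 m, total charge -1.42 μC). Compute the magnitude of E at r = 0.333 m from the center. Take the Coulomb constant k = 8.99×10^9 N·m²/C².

|E| ≈ 1.24×10^6 N/C

Take a concentric spherical Gaussian surface of radius r = 0.333 m (r > 0.216 m, enclosing both).
Q_enc = (16.7 μC) + (-1.42 μC) = 1.528×10^-5 C.
By Gauss's law, ∮E·dA = E·4πr² = Q_enc/ε₀.
E = k|Q_enc|/r² = (8.99×10^9)(1.528×10^-5)/(0.333)² = 1.24e6 N/C.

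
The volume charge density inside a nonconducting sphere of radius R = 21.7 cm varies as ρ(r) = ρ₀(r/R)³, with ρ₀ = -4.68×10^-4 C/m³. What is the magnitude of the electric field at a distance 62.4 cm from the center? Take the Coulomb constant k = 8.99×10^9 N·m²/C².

By spherical symmetry E is radial; choose a Gaussian sphere of radius r = 62.4 cm (r > R, all charge enclosed).
Q_enc = 4π ∫₀^R ρ₀(r'/R)^3 r'² dr' = 4πρ₀R³/6 = -1.002×10^-5 C.
Applying ∮E·dA = Q_enc/ε₀ with Φ = E(4πr²):
E = k|Q_enc|/r² = (8.99×10^9)(1.002e-5)/(0.624)² = 2.31×10^5 N/C.

E = 2.31e5 V/m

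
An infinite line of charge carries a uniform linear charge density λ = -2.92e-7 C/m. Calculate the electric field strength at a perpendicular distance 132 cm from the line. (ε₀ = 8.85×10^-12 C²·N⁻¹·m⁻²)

Choose a coaxial cylinder of radius r = 132 cm (arbitrary length L) as the Gaussian surface.
Q_enc = λL, so λ_enc = -2.92×10^-7 C/m.
By Gauss's law (flux through the curved wall only), E·2πrL = λ_enc L/ε₀.
E = |λ_enc|/(2πε₀r) = (2.92×10^-7)/(2π·8.85×10^-12·1.32) = 3.98×10^3 N/C.

E = 3.98×10^3 N/C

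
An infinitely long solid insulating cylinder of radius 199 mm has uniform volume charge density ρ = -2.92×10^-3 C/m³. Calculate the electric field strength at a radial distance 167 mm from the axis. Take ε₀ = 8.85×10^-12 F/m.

2.76×10^7 V/m

Take a coaxial cylindrical Gaussian surface of radius r = 167 mm and length L (r < R).
Charge inside radius r per length L is ρ·πr²·L, so λ_enc = ρπr² = -2.558×10^-4 C/m.
Since E is radial and uniform over the curved surface, Φ = E·2πrL = Q_enc/ε₀ = λ_enc L/ε₀.
E = |λ_enc|/(2πε₀r) = (2.558×10^-4)/(2π·8.85×10^-12·0.167) = 2.76×10^7 N/C.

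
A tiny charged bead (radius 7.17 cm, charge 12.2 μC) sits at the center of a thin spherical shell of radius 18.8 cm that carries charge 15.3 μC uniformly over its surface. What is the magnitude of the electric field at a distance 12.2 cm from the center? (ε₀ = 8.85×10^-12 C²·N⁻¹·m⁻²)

Use a concentric Gaussian sphere at r = 12.2 cm (between the bodies, 7.17 cm < r < 18.8 cm).
Only the inner charge is enclosed; the outer shell contributes nothing inside itself. Q_enc = 12.2 μC = 1.22×10^-5 C.
Gauss's law: E·4πr² = Q_enc/ε₀.
E = |Q_enc|/(4πε₀r²) = (1.22×10^-5)/(4π·8.85×10^-12·(0.122)²) = 7.37×10^6 N/C.

E ≈ 7.37×10^6 N/C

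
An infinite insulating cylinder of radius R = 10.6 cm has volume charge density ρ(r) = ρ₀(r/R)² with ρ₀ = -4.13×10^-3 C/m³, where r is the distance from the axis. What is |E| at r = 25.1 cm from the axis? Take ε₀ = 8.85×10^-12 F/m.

|E| = 5.22e6 N/C

By cylindrical symmetry E is radial; use a coaxial Gaussian cylinder of radius 25.1 cm and length L (r > R, full charge per length enclosed).
λ_enc = 2π ∫₀^R ρ₀(r'/R)^2 r' dr' = 2πρ₀R²/4 = -7.289×10^-5 C/m.
By Gauss's law (flux through the curved wall only), E·2πrL = λ_enc L/ε₀.
E = |λ_enc|/(2πε₀r) = (7.289×10^-5)/(2π·8.85×10^-12·0.251) = 5.22×10^6 N/C.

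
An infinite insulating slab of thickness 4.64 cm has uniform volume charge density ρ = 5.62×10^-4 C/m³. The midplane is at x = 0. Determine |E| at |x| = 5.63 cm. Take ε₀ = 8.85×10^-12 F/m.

The point |x| = 5.63 cm lies outside the slab (half-thickness 0.0232 m). A symmetric pillbox spanning the full slab encloses Q_enc = ρ·d·A.
Flux = 2EA ⇒ E = |ρ|d/(2ε₀), independent of distance outside.
E = (5.62×10^-4)(0.0464)/(2·8.85×10^-12) = 1.47e6 N/C.

E ≈ 1.47×10^6 V/m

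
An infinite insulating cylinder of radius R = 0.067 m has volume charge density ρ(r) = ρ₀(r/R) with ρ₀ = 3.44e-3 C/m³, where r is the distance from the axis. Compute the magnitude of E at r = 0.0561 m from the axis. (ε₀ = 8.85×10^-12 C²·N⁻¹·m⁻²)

|E| ≈ 6.09e6 V/m

Coaxial Gaussian cylinder, radius r = 0.0561 m, length L (r < R).
λ_enc = ∫₀^r ρ(r')·2πr' dr' = (2πρ₀/R)·r^3/3 = 1.899×10^-5 C/m.
Applying ∮E·dA = Q_enc/ε₀ with the end caps contributing no flux:
E = |λ_enc|/(2πε₀r) = (1.899×10^-5)/(2π·8.85×10^-12·0.0561) = 6.09×10^6 N/C.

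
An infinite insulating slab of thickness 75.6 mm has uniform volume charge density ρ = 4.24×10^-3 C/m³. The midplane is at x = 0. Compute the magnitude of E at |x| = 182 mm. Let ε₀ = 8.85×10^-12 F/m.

E = 1.81e7 N/C

The point |x| = 182 mm lies outside the slab (half-thickness 0.0378 m). A symmetric pillbox spanning the full slab encloses Q_enc = ρ·d·A.
Flux = 2EA ⇒ E = |ρ|d/(2ε₀), independent of distance outside.
E = (4.24e-3)(0.0756)/(2·8.85×10^-12) = 1.81e7 N/C.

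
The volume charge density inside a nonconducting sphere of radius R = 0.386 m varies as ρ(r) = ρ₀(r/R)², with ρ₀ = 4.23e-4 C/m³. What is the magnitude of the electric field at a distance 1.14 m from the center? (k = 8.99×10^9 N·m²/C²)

E = 4.23×10^5 N/C

Use a concentric Gaussian sphere at r = 1.14 m (r > R, all charge enclosed).
Q_enc = 4π ∫₀^R ρ₀(r'/R)^2 r'² dr' = 4πρ₀R³/5 = 6.114×10^-5 C.
Applying ∮E·dA = Q_enc/ε₀ with Φ = E(4πr²):
E = k|Q_enc|/r² = (8.99×10^9)(6.114e-5)/(1.14)² = 4.23×10^5 N/C.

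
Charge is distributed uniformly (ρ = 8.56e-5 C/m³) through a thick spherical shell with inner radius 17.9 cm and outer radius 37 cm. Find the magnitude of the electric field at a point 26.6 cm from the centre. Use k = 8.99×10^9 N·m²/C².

By spherical symmetry E is radial; choose a Gaussian sphere of radius r = 26.6 cm (within the shell material, 17.9 cm < r < 37 cm).
Enclosed charge is the volume from a to r: Q_enc = (4π/3)ρ(r³ − a³) = 4.692×10^-6 C.
By Gauss's law, ∮E·dA = E·4πr² = Q_enc/ε₀.
E = k|Q_enc|/r² = (8.99×10^9)(4.692×10^-6)/(0.266)² = 5.96×10^5 N/C.

E ≈ 5.96e5 N/C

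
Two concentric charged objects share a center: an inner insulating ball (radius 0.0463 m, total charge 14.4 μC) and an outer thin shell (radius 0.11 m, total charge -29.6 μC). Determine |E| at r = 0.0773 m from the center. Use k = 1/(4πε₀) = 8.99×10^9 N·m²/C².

By spherical symmetry E is radial; choose a Gaussian sphere of radius r = 0.0773 m (between the bodies, 0.0463 m < r < 0.11 m).
The shell at 0.11 m lies outside the Gaussian surface, so Q_enc = 14.4 μC = 1.44×10^-5 C.
Applying ∮E·dA = Q_enc/ε₀ with Φ = E(4πr²):
E = k|Q_enc|/r² = (8.99×10^9)(1.44×10^-5)/(0.0773)² = 2.17×10^7 N/C.

E ≈ 2.17e7 N/C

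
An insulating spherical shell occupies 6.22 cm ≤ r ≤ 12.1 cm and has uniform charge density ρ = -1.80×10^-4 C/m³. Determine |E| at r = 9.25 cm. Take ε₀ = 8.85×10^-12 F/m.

Use a concentric Gaussian sphere at r = 9.25 cm (within the shell material, 6.22 cm < r < 12.1 cm).
Only the shell between 6.22 cm and r is enclosed: Q_enc = ρ·(4π/3)(r³ − a³) = (-1.80×10^-4)·(4π/3)·((0.0925)³ − (0.0622)³) = -4.153×10^-7 C.
Gauss's law: E·4πr² = Q_enc/ε₀.
E = |Q_enc|/(4πε₀r²) = (4.153×10^-7)/(4π·8.85×10^-12·(0.0925)²) = 4.36e5 N/C.

|E| = 4.36e5 N/C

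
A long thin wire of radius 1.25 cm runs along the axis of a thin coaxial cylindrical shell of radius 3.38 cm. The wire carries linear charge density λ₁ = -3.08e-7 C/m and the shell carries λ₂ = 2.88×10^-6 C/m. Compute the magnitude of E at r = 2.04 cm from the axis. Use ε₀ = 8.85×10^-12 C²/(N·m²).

E = 2.72×10^5 N/C

Coaxial Gaussian cylinder, radius r = 2.04 cm, length L (between the conductors, 1.25 cm < r < 3.38 cm).
Only the inner wire is enclosed; the outer shell contributes nothing inside itself. λ_enc = λ₁ = -3.08×10^-7 C/m.
Since E is radial and uniform over the curved surface, Φ = E·2πrL = Q_enc/ε₀ = λ_enc L/ε₀.
E = |λ_enc|/(2πε₀r) = (3.08e-7)/(2π·8.85×10^-12·0.0204) = 2.72×10^5 N/C.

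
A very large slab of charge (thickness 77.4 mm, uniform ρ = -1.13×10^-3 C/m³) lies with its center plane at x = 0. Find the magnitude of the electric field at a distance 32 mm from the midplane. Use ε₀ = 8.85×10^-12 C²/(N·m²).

By symmetry E is perpendicular to the slab. A Gaussian pillbox from −32 mm to +32 mm (face area A) lies entirely within the slab.
Q_enc = ρ·(2x)·A and flux = 2EA, so 2EA = 2ρxA/ε₀ ⇒ E = |ρ|x/ε₀.
E = (1.13×10^-3)(0.032)/(8.85×10^-12) = 4.09e6 N/C.

E ≈ 4.09e6 V/m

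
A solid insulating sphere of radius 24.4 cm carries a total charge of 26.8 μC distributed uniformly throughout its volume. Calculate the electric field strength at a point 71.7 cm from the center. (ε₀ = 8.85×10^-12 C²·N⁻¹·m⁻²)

|E| = 4.69×10^5 N/C

Use a concentric Gaussian sphere at r = 71.7 cm (r > R, so the entire charge is enclosed).
Q_enc = 26.8 μC = 2.68×10^-5 C.
Applying ∮E·dA = Q_enc/ε₀ with Φ = E(4πr²):
E = |Q_enc|/(4πε₀r²) = (2.68×10^-5)/(4π·8.85×10^-12·(0.717)²) = 4.69×10^5 N/C.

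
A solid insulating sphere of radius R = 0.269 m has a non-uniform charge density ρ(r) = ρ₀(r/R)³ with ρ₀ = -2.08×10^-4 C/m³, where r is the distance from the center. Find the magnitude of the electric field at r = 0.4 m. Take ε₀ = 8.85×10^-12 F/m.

E ≈ 4.77×10^5 N/C

By spherical symmetry E is radial; choose a Gaussian sphere of radius r = 0.4 m (r > R, all charge enclosed).
Q_enc = 4π ∫₀^R ρ₀(r'/R)^3 r'² dr' = 4πρ₀R³/6 = -8.48×10^-6 C.
By Gauss's law, ∮E·dA = E·4πr² = Q_enc/ε₀.
E = |Q_enc|/(4πε₀r²) = (8.48e-6)/(4π·8.85×10^-12·(0.4)²) = 4.77×10^5 N/C.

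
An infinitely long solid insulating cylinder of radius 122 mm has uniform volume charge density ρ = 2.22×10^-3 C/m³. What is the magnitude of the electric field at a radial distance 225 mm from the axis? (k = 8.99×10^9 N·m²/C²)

|E| = 8.30×10^6 N/C

Coaxial Gaussian cylinder, radius r = 225 mm, length L (r > 122 mm, full cross-section enclosed).
λ_enc = ρ·πR² = (2.22×10^-3)π(0.122)² = 1.038e-4 C/m.
Since E is radial and uniform over the curved surface, Φ = E·2πrL = Q_enc/ε₀ = λ_enc L/ε₀.
E = 2k|λ_enc|/r = 2(8.99×10^9)(1.038e-4)/(0.225) = 8.30×10^6 N/C.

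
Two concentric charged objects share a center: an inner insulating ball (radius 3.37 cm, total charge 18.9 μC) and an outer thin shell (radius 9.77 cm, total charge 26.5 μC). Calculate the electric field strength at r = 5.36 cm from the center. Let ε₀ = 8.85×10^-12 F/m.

Use a concentric Gaussian sphere at r = 5.36 cm (between the bodies, 3.37 cm < r < 9.77 cm).
The shell at 9.77 cm lies outside the Gaussian surface, so Q_enc = 18.9 μC = 1.89e-5 C.
By Gauss's law, ∮E·dA = E·4πr² = Q_enc/ε₀.
E = |Q_enc|/(4πε₀r²) = (1.89e-5)/(4π·8.85×10^-12·(0.0536)²) = 5.92e7 N/C.

|E| = 5.92e7 V/m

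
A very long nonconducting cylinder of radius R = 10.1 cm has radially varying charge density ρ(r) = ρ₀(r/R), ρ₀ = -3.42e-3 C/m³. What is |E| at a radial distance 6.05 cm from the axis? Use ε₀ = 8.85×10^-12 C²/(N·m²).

E ≈ 4.67×10^6 N/C

By cylindrical symmetry E is radial; use a coaxial Gaussian cylinder of radius 6.05 cm and length L (r < R).
λ_enc = ∫₀^r ρ(r')·2πr' dr' = (2πρ₀/R)·r^3/3 = -1.57e-5 C/m.
Applying ∮E·dA = Q_enc/ε₀ with the end caps contributing no flux:
E = |λ_enc|/(2πε₀r) = (1.57×10^-5)/(2π·8.85×10^-12·0.0605) = 4.67×10^6 N/C.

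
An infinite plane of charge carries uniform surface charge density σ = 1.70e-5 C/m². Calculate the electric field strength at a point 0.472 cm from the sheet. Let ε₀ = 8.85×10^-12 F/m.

The symmetry is planar: E is normal to the sheet and the same magnitude on both sides. Take a pillbox straddling the sheet with end-cap area A.
Only the two end caps contribute flux: Φ = 2EA. With Q_enc = σA, Gauss's law gives E = |σ|/(2ε₀).
E = |σ|/(2ε₀) = (1.70×10^-5)/(2·8.85×10^-12) = 9.60×10^5 N/C.

E ≈ 9.60e5 N/C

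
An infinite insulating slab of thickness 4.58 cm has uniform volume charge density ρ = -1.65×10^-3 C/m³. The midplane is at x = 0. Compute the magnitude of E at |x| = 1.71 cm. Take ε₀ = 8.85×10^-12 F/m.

By symmetry E is perpendicular to the slab. A Gaussian pillbox from −1.71 cm to +1.71 cm (face area A) lies entirely within the slab.
Q_enc = ρ·(2x)·A and flux = 2EA, so 2EA = 2ρxA/ε₀ ⇒ E = |ρ|x/ε₀.
E = (1.65×10^-3)(0.0171)/(8.85×10^-12) = 3.19e6 N/C.

E = 3.19e6 N/C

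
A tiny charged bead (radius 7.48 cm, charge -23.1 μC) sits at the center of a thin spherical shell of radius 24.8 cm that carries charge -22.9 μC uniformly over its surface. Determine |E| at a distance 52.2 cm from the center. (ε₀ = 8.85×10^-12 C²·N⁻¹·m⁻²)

E ≈ 1.52×10^6 V/m

Symmetry ⇒ E = E(r) r̂. Gaussian sphere of radius r = 52.2 cm (r > 24.8 cm, enclosing both).
Q_enc = (-23.1 μC) + (-22.9 μC) = -4.60×10^-5 C.
By Gauss's law, ∮E·dA = E·4πr² = Q_enc/ε₀.
E = |Q_enc|/(4πε₀r²) = (4.60×10^-5)/(4π·8.85×10^-12·(0.522)²) = 1.52×10^6 N/C.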